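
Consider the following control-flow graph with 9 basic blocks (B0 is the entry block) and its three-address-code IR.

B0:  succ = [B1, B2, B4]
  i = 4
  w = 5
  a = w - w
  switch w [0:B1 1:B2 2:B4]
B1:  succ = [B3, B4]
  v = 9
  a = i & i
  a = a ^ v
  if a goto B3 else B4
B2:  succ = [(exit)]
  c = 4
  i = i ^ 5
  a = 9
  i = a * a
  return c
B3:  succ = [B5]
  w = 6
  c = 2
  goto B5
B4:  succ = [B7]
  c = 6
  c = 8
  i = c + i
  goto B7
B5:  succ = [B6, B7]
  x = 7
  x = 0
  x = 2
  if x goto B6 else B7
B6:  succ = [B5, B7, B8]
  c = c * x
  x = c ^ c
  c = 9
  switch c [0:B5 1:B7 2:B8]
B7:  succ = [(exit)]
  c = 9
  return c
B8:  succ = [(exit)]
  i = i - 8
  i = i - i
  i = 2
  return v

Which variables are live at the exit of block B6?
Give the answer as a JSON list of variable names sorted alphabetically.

Block summaries:
  B0 def {a,i,w} use ∅
  B1 def {a,v} use {i}
  B2 def {a,c,i} use {i}
  B3 def {c,w} use ∅
  B4 def {c,i} use {i}
  B5 def {x} use ∅
  B6 def {c,x} use {c,x}
  B7 def {c} use ∅
  B8 def {i} use {i,v}

Liveness:
  live B0: ∅→{i}
  live B1: {i}→{i,v}
  live B2: {i}→∅
  live B3: {i,v}→{c,i,v}
  live B4: {i}→∅
  live B5: {c,i,v}→{c,i,v,x}
  live B6: {c,i,v,x}→{c,i,v}
  live B7: ∅→∅
  live B8: {i,v}→∅

live-out(B6) = ["c", "i", "v"]

Answer: ["c", "i", "v"]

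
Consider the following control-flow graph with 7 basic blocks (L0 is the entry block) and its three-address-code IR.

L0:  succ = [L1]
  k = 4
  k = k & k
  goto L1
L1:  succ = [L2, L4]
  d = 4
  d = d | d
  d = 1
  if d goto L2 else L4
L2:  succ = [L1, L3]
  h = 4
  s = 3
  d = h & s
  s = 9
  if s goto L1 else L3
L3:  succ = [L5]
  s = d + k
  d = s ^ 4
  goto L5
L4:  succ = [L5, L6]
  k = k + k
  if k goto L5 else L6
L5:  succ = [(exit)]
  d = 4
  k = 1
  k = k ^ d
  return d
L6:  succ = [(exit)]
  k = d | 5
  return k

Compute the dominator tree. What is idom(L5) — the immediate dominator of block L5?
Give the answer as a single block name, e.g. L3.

Answer: L1

Working:
idom tree: L1←L0 L2←L1 L3←L2 L4←L1 L5←L1 L6←L4
Dom∩ at merges:
  L1: preds {L0,L2}: {L0} ∩ {L0,L1,L2} = {L0}; idom=L0
  L5: preds {L3,L4}: {L0,L1,L2,L3} ∩ {L0,L1,L4} = {L0,L1}; idom=L1

idom(L5) = L1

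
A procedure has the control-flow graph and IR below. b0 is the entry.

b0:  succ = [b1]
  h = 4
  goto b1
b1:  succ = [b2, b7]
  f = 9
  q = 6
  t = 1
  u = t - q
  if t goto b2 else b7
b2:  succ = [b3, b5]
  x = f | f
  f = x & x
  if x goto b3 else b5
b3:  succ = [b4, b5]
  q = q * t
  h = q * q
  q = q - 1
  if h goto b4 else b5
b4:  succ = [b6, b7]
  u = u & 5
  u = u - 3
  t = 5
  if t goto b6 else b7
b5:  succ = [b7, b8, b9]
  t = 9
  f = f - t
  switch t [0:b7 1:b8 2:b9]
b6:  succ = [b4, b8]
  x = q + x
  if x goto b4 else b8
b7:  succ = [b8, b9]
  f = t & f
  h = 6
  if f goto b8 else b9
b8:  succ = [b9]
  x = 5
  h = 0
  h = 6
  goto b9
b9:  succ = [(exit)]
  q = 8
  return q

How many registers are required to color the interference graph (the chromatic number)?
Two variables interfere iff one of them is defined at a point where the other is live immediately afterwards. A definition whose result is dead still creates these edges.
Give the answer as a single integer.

def/use:
  b0 def {h} use ∅
  b1 def {f,q,t,u} use ∅
  b2 def {f,x} use {f}
  b3 def {h,q} use {q,t}
  b4 def {t,u} use {u}
  b5 def {f,t} use {f}
  b6 def {x} use {q,x}
  b7 def {f,h} use {f,t}
  b8 def {h,x} use ∅
  b9 def {q} use ∅

Live sets:
  b0: in=∅ out=∅
  b1: in=∅ out={f,q,t,u}
  b2: in={f,q,t,u} out={f,q,t,u,x}
  b3: in={f,q,t,u,x} out={f,q,u,x}
  b4: in={f,q,u,x} out={f,q,t,u,x}
  b5: in={f} out={f,t}
  b6: in={f,q,u,x} out={f,q,u,x}
  b7: in={f,t} out=∅
  b8: in=∅ out=∅
  b9: in=∅ out=∅

Conflict graph:
  f — {h,q,t,u,x}
  h — {f,q,u,x}
  q — {f,h,t,u,x}
  t — {f,q,u,x}
  u — {f,h,q,t,x}
  x — {f,h,q,t,u}

Colouring:
  {f,h,q,u,x} pairwise interfere (5-clique) ⇒ χ ≥ 5
  assign f→R0 h→R4 q→R1 t→R4 u→R2 x→R3 — no edge inside a register ⇒ χ ≤ 5
  χ = 5

Answer: 5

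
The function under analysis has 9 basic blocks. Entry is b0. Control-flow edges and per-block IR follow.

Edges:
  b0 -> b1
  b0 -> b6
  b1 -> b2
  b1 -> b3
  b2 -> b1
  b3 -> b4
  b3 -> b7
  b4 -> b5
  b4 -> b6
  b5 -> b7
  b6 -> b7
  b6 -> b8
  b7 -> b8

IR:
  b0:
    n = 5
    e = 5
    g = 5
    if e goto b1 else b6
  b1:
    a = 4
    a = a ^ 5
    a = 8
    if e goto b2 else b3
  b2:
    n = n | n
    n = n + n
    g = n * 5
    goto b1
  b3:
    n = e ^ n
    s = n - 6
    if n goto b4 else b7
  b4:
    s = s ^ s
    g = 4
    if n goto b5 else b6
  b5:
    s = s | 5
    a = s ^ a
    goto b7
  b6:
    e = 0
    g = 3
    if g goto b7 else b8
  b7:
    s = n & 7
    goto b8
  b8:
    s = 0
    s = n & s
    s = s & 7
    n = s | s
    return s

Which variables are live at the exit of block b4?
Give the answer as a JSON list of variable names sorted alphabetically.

def/use:
  b0 def {e,g,n} use ∅
  b1 def {a} use {e}
  b2 def {g,n} use {n}
  b3 def {n,s} use {e,n}
  b4 def {g,s} use {n,s}
  b5 def {a,s} use {a,s}
  b6 def {e,g} use ∅
  b7 def {s} use {n}
  b8 def {n,s} use {n}

Liveness:
  b0: in=∅ out={e,n}
  b1: in={e,n} out={a,e,n}
  b2: in={e,n} out={e,n}
  b3: in={a,e,n} out={a,n,s}
  b4: in={a,n,s} out={a,n,s}
  b5: in={a,n,s} out={n}
  b6: in={n} out={n}
  b7: in={n} out={n}
  b8: in={n} out=∅

live-out(b4) = ["a", "n", "s"]

Answer: ["a", "n", "s"]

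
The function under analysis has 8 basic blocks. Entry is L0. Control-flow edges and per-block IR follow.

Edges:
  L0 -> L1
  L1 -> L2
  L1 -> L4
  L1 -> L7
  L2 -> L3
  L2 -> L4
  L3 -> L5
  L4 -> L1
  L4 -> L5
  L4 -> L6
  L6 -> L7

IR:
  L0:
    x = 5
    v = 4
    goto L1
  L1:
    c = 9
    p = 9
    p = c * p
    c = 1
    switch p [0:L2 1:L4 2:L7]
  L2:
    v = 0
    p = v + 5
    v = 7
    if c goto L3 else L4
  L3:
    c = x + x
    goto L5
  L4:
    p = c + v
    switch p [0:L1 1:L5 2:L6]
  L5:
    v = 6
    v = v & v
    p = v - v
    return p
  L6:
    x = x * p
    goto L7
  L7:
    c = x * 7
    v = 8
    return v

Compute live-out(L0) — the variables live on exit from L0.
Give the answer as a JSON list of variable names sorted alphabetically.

Answer: ["v", "x"]

Working:
Per-block:
  L0: def={v,x} ue=∅
  L1: def={c,p} ue=∅
  L2: def={p,v} ue={c}
  L3: def={c} ue={x}
  L4: def={p} ue={c,v}
  L5: def={p,v} ue=∅
  L6: def={x} ue={p,x}
  L7: def={c,v} ue={x}

Live sets:
  live L0: ∅→{v,x}
  live L1: {v,x}→{c,v,x}
  live L2: {c,x}→{c,v,x}
  live L3: {x}→∅
  live L4: {c,v,x}→{p,v,x}
  live L5: ∅→∅
  live L6: {p,x}→{x}
  live L7: {x}→∅

live-out(L0) = ["v", "x"]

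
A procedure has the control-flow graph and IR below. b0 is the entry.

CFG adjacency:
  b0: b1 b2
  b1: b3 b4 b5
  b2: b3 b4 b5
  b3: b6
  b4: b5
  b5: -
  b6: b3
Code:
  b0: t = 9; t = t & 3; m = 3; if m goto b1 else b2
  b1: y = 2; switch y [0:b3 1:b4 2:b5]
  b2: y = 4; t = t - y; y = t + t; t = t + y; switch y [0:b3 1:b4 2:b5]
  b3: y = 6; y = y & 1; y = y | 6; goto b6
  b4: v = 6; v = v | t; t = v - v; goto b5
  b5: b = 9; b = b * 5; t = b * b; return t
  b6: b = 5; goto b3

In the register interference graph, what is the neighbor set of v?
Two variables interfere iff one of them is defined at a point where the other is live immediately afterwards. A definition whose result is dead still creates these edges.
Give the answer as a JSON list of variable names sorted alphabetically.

def/use:
  b0: def={m,t} ue=∅
  b1: def={y} ue=∅
  b2: def={t,y} ue={t}
  b3: def={y} ue=∅
  b4: def={t,v} ue={t}
  b5: def={b,t} ue=∅
  b6: def={b} ue=∅

Backward fixpoint:
  b0: in=∅ out={t}
  b1: in={t} out={t}
  b2: in={t} out={t}
  b3: in=∅ out=∅
  b4: in={t} out=∅
  b5: in=∅ out=∅
  b6: in=∅ out=∅

Interfere edges:
  b↔∅
  m↔{t}
  t↔{m,v,y}
  v↔{t}
  y↔{t}

N(v) = ["t"]

Answer: ["t"]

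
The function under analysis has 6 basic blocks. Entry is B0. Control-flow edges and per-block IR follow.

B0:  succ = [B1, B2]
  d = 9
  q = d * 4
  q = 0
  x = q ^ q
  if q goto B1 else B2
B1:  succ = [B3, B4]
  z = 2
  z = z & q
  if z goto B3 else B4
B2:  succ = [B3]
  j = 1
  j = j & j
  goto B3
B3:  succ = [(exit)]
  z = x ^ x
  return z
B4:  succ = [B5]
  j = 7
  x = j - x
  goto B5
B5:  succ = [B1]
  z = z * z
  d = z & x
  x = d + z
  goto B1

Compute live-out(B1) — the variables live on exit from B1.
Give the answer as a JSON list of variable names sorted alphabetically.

Answer: ["q", "x", "z"]

Working:
def/use:
  B0: def={d,q,x} ue=∅
  B1: def={z} ue={q}
  B2: def={j} ue=∅
  B3: def={z} ue={x}
  B4: def={j,x} ue={x}
  B5: def={d,x,z} ue={x,z}

Live sets:
  live B0: ∅→{q,x}
  live B1: {q,x}→{q,x,z}
  live B2: {x}→{x}
  live B3: {x}→∅
  live B4: {q,x,z}→{q,x,z}
  live B5: {q,x,z}→{q,x}

live-out(B1) = ["q", "x", "z"]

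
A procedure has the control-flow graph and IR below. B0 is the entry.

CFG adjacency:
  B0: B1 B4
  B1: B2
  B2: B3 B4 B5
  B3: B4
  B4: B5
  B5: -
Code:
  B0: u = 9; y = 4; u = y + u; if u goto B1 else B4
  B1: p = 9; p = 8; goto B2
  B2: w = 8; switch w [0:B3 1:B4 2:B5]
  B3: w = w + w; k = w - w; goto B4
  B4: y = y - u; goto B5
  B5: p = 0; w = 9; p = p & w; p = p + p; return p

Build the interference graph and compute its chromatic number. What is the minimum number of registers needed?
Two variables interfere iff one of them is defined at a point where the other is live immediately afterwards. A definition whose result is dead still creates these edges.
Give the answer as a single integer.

def/use:
  B0 def {u,y} use ∅
  B1 def {p} use ∅
  B2 def {w} use ∅
  B3 def {k,w} use {w}
  B4 def {y} use {u,y}
  B5 def {p,w} use ∅

Backward fixpoint:
  B0 li=∅ lo={u,y}
  B1 li={u,y} lo={u,y}
  B2 li={u,y} lo={u,w,y}
  B3 li={u,w,y} lo={u,y}
  B4 li={u,y} lo=∅
  B5 li=∅ lo=∅

Interference:
  k↔{u,y}
  p↔{u,w,y}
  u↔{k,p,w,y}
  w↔{p,u,y}
  y↔{k,p,u,w}

Chromatic number:
  lower bound: {p,u,w,y} mutually conflict ⇒ χ ≥ 4
  assign k→R2 p→R2 u→R0 w→R3 y→R1 — no edge inside a register ⇒ χ ≤ 4
  χ = 4

Answer: 4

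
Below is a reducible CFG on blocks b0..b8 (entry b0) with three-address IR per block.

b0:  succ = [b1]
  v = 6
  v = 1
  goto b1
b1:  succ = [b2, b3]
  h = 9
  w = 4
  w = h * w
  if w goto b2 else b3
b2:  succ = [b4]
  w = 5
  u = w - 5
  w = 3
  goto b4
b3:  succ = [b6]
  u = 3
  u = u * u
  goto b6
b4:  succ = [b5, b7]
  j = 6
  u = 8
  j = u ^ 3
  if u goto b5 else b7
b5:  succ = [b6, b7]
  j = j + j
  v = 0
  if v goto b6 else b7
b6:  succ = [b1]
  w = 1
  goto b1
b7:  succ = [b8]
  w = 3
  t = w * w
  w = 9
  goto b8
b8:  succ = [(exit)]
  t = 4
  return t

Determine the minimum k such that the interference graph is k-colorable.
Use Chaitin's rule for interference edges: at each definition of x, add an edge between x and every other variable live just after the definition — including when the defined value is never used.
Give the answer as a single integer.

Block summaries:
  b0 def {v} use ∅
  b1 def {h,w} use ∅
  b2 def {u,w} use ∅
  b3 def {u} use ∅
  b4 def {j,u} use ∅
  b5 def {j,v} use {j}
  b6 def {w} use ∅
  b7 def {t,w} use ∅
  b8 def {t} use ∅

Backward fixpoint:
  b0: in=∅ out=∅
  b1: in=∅ out=∅
  b2: in=∅ out=∅
  b3: in=∅ out=∅
  b4: in=∅ out={j}
  b5: in={j} out=∅
  b6: in=∅ out=∅
  b7: in=∅ out=∅
  b8: in=∅ out=∅

Interfere edges:
  h — {w}
  j — {u}
  t — ∅
  u — {j}
  v — ∅
  w — {h}

Chromatic number:
  clique {h,w} ⇒ need ≥ 2
  2-colouring: c0={h,j,t,v}  c1={u,w}
  χ = 2

Answer: 2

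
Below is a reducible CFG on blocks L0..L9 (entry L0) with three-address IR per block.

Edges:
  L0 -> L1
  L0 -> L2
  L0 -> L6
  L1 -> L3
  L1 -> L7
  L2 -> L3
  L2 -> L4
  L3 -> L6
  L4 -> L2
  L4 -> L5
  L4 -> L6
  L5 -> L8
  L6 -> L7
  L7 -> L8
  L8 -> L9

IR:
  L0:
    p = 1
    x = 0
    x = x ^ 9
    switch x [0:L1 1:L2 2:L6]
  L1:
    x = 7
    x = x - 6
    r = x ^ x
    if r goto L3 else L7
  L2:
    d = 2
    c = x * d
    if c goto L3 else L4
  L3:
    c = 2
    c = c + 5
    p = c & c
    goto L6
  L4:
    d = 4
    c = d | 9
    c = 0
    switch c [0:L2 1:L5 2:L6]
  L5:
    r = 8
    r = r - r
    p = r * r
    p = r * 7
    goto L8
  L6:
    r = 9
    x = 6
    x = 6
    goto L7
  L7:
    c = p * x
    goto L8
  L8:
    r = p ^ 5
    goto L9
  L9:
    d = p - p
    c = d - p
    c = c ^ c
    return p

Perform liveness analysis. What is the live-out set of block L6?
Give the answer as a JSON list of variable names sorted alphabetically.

Answer: ["p", "x"]

Analysis:
Block summaries:
  L0 def {p,x} use ∅
  L1 def {r,x} use ∅
  L2 def {c,d} use {x}
  L3 def {c,p} use ∅
  L4 def {c,d} use ∅
  L5 def {p,r} use ∅
  L6 def {r,x} use ∅
  L7 def {c} use {p,x}
  L8 def {r} use {p}
  L9 def {c,d} use {p}

Live sets:
  L0: in=∅ out={p,x}
  L1: in={p} out={p,x}
  L2: in={p,x} out={p,x}
  L3: in=∅ out={p}
  L4: in={p,x} out={p,x}
  L5: in=∅ out={p}
  L6: in={p} out={p,x}
  L7: in={p,x} out={p}
  L8: in={p} out={p}
  L9: in={p} out=∅

live-out(L6) = ["p", "x"]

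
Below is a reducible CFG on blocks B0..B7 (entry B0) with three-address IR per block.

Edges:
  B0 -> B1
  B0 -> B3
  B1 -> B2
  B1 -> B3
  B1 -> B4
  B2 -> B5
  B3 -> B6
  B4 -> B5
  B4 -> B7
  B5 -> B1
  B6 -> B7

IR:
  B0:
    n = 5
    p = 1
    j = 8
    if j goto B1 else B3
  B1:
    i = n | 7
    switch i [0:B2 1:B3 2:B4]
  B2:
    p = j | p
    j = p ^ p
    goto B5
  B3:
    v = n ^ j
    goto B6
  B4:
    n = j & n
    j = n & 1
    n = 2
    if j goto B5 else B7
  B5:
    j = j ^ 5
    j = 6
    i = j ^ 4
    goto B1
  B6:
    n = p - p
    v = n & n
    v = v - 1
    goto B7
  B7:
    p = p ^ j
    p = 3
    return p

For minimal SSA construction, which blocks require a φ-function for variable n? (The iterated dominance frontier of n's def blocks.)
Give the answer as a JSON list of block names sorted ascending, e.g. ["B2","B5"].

idom tree: B1←B0 B2←B1 B3←B0 B4←B1 B5←B1 B6←B3 B7←B0
Dom at joins:
  B1: preds {B0,B5}: {B0} ∩ {B0,B1,B5} = {B0}; idom=B0
  B3: preds {B0,B1}: {B0} ∩ {B0,B1} = {B0}; idom=B0
  B5: preds {B2,B4}: {B0,B1,B2} ∩ {B0,B1,B4} = {B0,B1}; idom=B1
  B7: preds {B4,B6}: {B0,B1,B4} ∩ {B0,B3,B6} = {B0}; idom=B0

DF walk-up:
  B1←B0: walk · to B0
  B1←B5: walk B5→B1 to B0
  B3←B0: walk · to B0
  B3←B1: walk B1 to B0
  B5←B2: walk B2 to B1
  B5←B4: walk B4 to B1
  B7←B4: walk B4→B1 to B0
  B7←B6: walk B6→B3 to B0
  DF(B0)=∅
  DF(B1)={B1,B3,B7}
  DF(B2)={B5}
  DF(B3)={B7}
  DF(B4)={B5,B7}
  DF(B5)={B1}
  DF(B6)={B7}
  DF(B7)=∅

φ for n: defs {B0,B4,B6}
  DF⁺ = {B1,B3,B5,B7}

Answer: ["B1", "B3", "B5", "B7"]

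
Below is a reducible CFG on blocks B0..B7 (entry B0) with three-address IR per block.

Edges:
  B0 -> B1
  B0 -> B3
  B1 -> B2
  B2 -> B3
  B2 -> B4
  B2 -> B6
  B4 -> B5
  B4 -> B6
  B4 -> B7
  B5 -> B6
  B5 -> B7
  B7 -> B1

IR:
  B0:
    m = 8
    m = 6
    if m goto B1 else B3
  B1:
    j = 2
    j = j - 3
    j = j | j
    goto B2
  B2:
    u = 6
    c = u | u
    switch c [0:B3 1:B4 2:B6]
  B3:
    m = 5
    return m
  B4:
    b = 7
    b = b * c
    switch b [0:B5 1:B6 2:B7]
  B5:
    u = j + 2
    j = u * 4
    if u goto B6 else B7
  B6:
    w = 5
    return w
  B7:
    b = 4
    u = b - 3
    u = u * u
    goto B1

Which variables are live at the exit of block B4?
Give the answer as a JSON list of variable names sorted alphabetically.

Answer: ["j"]

Derivation:
Per-block:
  B0: {m} / ∅
  B1: {j} / ∅
  B2: {c,u} / ∅
  B3: {m} / ∅
  B4: {b} / {c}
  B5: {j,u} / {j}
  B6: {w} / ∅
  B7: {b,u} / ∅

Backward fixpoint:
  B0: in=∅ out=∅
  B1: in=∅ out={j}
  B2: in={j} out={c,j}
  B3: in=∅ out=∅
  B4: in={c,j} out={j}
  B5: in={j} out=∅
  B6: in=∅ out=∅
  B7: in=∅ out=∅

live-out(B4) = ["j"]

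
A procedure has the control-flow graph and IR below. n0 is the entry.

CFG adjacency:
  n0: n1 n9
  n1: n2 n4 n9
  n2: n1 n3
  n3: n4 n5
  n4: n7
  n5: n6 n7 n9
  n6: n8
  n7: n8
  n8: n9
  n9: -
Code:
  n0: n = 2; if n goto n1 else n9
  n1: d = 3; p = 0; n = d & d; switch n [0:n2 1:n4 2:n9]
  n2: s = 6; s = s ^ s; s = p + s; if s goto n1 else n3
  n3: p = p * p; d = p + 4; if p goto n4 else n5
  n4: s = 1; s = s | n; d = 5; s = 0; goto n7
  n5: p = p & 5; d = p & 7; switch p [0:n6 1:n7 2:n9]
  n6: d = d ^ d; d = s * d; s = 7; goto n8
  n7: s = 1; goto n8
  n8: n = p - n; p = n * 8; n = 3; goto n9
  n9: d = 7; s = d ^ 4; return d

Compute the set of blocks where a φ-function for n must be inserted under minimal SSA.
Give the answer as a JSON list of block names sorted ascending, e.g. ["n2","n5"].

idom tree: n1←n0 n2←n1 n3←n2 n4←n1 n5←n3 n6←n5 n7←n1 n8←n1 n9←n0
Join-block Dom:
  n1: preds {n0,n2}: {n0} ∩ {n0,n1,n2} = {n0}; idom=n0
  n4: preds {n1,n3}: {n0,n1} ∩ {n0,n1,n2,n3} = {n0,n1}; idom=n1
  n7: preds {n4,n5}: {n0,n1,n4} ∩ {n0,n1,n2,n3,n5} = {n0,n1}; idom=n1
  n8: preds {n6,n7}: {n0,n1,n2,n3,n5,n6} ∩ {n0,n1,n7} = {n0,n1}; idom=n1
  n9: preds {n0,n1,n5,n8}: {n0} ∩ {n0,n1} ∩ {n0,n1,n2,n3,n5} ∩ {n0,n1,n8} = {n0}; idom=n0

DF derivation:
  n1←n0: walk · to n0
  n1←n2: walk n2→n1 to n0
  n4←n1: walk · to n1
  n4←n3: walk n3→n2 to n1
  n7←n4: walk n4 to n1
  n7←n5: walk n5→n3→n2 to n1
  n8←n6: walk n6→n5→n3→n2 to n1
  n8←n7: walk n7 to n1
  n9←n0: walk · to n0
  n9←n1: walk n1 to n0
  n9←n5: walk n5→n3→n2→n1 to n0
  n9←n8: walk n8→n1 to n0
  n0: DF=∅
  n1: DF={n1,n9}
  n2: DF={n1,n4,n7,n8,n9}
  n3: DF={n4,n7,n8,n9}
  n4: DF={n7}
  n5: DF={n7,n8,n9}
  n6: DF={n8}
  n7: DF={n8}
  n8: DF={n9}
  n9: DF=∅

φ for n: defs {n0,n1,n8}
  DF⁺ = {n1,n9}

Answer: ["n1", "n9"]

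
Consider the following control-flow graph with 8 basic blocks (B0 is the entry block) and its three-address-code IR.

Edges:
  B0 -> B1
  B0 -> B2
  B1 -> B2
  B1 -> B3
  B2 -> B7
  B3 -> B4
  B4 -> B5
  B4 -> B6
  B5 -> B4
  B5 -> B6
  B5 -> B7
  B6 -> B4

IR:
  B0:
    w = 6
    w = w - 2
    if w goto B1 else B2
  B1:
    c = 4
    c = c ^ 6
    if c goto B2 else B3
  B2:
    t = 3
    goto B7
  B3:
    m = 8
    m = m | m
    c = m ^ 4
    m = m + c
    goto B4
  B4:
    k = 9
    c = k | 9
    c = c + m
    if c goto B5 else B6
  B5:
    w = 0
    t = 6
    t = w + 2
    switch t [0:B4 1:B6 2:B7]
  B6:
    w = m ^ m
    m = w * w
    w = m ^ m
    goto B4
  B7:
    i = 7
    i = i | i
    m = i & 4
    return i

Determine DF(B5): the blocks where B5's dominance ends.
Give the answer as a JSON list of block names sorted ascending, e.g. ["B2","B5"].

idom tree: B1←B0 B2←B0 B3←B1 B4←B3 B5←B4 B6←B4 B7←B0
Dom at joins:
  B2: preds {B0,B1}: {B0} ∩ {B0,B1} = {B0}; idom=B0
  B4: preds {B3,B5,B6}: {B0,B1,B3} ∩ {B0,B1,B3,B4,B5} ∩ {B0,B1,B3,B4,B6} = {B0,B1,B3}; idom=B3
  B6: preds {B4,B5}: {B0,B1,B3,B4} ∩ {B0,B1,B3,B4,B5} = {B0,B1,B3,B4}; idom=B4
  B7: preds {B2,B5}: {B0,B2} ∩ {B0,B1,B3,B4,B5} = {B0}; idom=B0

DF derivation:
  B2←B0: walk · to B0
  B2←B1: walk B1 to B0
  B4←B3: walk · to B3
  B4←B5: walk B5→B4 to B3
  B4←B6: walk B6→B4 to B3
  B6←B4: walk · to B4
  B6←B5: walk B5 to B4
  B7←B2: walk B2 to B0
  B7←B5: walk B5→B4→B3→B1 to B0
  B0 → ∅
  B1 → {B2,B7}
  B2 → {B7}
  B3 → {B7}
  B4 → {B4,B7}
  B5 → {B4,B6,B7}
  B6 → {B4}
  B7 → ∅

DF(B5) = ["B4", "B6", "B7"]

Answer: ["B4", "B6", "B7"]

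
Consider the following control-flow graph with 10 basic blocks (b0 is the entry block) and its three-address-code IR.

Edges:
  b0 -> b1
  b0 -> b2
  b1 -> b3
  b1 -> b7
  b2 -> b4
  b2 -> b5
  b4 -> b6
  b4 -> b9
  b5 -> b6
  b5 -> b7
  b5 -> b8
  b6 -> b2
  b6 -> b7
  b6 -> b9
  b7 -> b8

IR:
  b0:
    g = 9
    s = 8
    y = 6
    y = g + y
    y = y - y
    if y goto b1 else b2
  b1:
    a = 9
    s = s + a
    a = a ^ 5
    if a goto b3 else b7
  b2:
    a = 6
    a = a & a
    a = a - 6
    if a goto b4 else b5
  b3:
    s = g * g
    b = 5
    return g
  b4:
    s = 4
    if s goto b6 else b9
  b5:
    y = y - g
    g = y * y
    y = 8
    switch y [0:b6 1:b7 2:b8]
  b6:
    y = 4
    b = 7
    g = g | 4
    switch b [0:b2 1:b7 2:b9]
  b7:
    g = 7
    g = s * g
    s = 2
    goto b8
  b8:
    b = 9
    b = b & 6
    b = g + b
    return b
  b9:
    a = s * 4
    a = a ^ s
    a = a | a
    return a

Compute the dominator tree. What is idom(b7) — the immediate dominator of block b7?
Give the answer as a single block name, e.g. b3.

Answer: b0

Working:
idom tree: b1←b0 b2←b0 b3←b1 b4←b2 b5←b2 b6←b2 b7←b0 b8←b0 b9←b2
Dom∩ at merges:
  b2: preds {b0,b6}: {b0} ∩ {b0,b2,b6} = {b0}; idom=b0
  b6: preds {b4,b5}: {b0,b2,b4} ∩ {b0,b2,b5} = {b0,b2}; idom=b2
  b7: preds {b1,b5,b6}: {b0,b1} ∩ {b0,b2,b5} ∩ {b0,b2,b6} = {b0}; idom=b0
  b8: preds {b5,b7}: {b0,b2,b5} ∩ {b0,b7} = {b0}; idom=b0
  b9: preds {b4,b6}: {b0,b2,b4} ∩ {b0,b2,b6} = {b0,b2}; idom=b2

idom(b7) = b0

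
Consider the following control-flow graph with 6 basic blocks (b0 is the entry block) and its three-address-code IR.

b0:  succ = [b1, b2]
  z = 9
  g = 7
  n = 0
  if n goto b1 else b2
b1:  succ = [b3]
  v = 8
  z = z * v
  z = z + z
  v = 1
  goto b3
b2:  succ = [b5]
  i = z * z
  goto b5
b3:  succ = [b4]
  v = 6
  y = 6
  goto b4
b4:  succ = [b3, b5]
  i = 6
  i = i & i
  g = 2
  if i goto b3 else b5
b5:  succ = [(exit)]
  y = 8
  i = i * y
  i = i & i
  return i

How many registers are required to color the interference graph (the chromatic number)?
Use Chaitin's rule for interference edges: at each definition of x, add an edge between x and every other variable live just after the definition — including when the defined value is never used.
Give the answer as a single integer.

Answer: 2

Analysis:
Block summaries:
  b0: def={g,n,z} ue=∅
  b1: def={v,z} ue={z}
  b2: def={i} ue={z}
  b3: def={v,y} ue=∅
  b4: def={g,i} ue=∅
  b5: def={i,y} ue={i}

Backward fixpoint:
  live b0: ∅→{z}
  live b1: {z}→∅
  live b2: {z}→{i}
  live b3: ∅→∅
  live b4: ∅→{i}
  live b5: {i}→∅

Interference:
  g: {i,z}
  i: {g,y}
  n: {z}
  v: {z}
  y: {i}
  z: {g,n,v}

Colouring:
  lower bound: {g,i} mutually conflict ⇒ χ ≥ 2
  2-colouring: c0={i,z}  c1={g,n,v,y}
  χ = 2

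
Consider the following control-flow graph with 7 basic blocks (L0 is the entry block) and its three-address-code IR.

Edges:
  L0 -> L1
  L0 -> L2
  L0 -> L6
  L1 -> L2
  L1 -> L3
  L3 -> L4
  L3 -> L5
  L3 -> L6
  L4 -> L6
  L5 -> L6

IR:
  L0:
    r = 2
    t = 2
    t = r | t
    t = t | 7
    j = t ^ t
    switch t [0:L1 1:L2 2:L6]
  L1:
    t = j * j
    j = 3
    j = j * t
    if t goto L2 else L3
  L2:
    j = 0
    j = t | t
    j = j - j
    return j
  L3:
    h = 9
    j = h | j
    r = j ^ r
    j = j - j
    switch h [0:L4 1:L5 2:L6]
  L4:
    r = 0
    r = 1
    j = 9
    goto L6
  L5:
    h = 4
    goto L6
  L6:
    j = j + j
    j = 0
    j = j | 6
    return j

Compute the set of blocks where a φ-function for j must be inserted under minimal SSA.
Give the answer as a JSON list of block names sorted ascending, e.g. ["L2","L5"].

idom tree: L1←L0 L2←L0 L3←L1 L4←L3 L5←L3 L6←L0
Join-block Dom:
  L2: preds {L0,L1}: {L0} ∩ {L0,L1} = {L0}; idom=L0
  L6: preds {L0,L3,L4,L5}: {L0} ∩ {L0,L1,L3} ∩ {L0,L1,L3,L4} ∩ {L0,L1,L3,L5} = {L0}; idom=L0

Frontier:
  L2←L0: walk · to L0
  L2←L1: walk L1 to L0
  L6←L0: walk · to L0
  L6←L3: walk L3→L1 to L0
  L6←L4: walk L4→L3→L1 to L0
  L6←L5: walk L5→L3→L1 to L0
  DF(L0)=∅
  DF(L1)={L2,L6}
  DF(L2)=∅
  DF(L3)={L6}
  DF(L4)={L6}
  DF(L5)={L6}
  DF(L6)=∅

φ for j: defs {L0,L1,L2,L3,L4,L6}
  DF⁺ = {L2,L6}

Answer: ["L2", "L6"]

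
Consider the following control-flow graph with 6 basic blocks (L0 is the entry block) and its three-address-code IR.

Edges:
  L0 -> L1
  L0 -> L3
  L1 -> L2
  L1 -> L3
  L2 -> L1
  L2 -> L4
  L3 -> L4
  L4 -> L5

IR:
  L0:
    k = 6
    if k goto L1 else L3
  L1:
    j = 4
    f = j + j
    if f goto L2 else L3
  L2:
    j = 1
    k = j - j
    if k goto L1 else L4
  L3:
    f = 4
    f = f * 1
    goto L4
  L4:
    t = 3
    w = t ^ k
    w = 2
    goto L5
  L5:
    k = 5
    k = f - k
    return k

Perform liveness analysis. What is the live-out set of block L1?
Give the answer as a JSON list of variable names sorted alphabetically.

Per-block:
  L0 def {k} use ∅
  L1 def {f,j} use ∅
  L2 def {j,k} use ∅
  L3 def {f} use ∅
  L4 def {t,w} use {k}
  L5 def {k} use {f}

Liveness:
  L0 li=∅ lo={k}
  L1 li={k} lo={f,k}
  L2 li={f} lo={f,k}
  L3 li={k} lo={f,k}
  L4 li={f,k} lo={f}
  L5 li={f} lo=∅

live-out(L1) = ["f", "k"]

Answer: ["f", "k"]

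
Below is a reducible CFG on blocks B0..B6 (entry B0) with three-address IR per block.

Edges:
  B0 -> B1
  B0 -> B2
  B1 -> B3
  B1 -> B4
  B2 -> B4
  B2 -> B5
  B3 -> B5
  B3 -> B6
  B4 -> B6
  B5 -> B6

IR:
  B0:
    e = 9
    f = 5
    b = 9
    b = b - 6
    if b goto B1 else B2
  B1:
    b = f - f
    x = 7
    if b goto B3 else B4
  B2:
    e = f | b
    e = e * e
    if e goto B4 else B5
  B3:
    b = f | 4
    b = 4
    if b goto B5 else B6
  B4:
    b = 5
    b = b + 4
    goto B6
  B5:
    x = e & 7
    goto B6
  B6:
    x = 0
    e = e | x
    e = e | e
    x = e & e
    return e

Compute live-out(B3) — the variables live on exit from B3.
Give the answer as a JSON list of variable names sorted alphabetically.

Block summaries:
  B0 def {b,e,f} use ∅
  B1 def {b,x} use {f}
  B2 def {e} use {b,f}
  B3 def {b} use {f}
  B4 def {b} use ∅
  B5 def {x} use {e}
  B6 def {e,x} use {e}

Liveness:
  live B0: ∅→{b,e,f}
  live B1: {e,f}→{e,f}
  live B2: {b,f}→{e}
  live B3: {e,f}→{e}
  live B4: {e}→{e}
  live B5: {e}→{e}
  live B6: {e}→∅

live-out(B3) = ["e"]

Answer: ["e"]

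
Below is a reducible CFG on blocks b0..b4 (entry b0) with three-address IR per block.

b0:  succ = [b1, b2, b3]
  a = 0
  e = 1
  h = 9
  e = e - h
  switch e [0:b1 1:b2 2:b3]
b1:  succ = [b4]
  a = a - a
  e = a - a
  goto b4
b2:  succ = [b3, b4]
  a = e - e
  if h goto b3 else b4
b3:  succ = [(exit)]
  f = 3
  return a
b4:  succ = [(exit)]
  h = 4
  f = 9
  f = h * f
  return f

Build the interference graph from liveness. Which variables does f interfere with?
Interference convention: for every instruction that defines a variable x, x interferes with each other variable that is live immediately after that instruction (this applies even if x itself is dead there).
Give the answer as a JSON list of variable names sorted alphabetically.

def/use:
  b0 def {a,e,h} use ∅
  b1 def {a,e} use {a}
  b2 def {a} use {e,h}
  b3 def {f} use {a}
  b4 def {f,h} use ∅

Live sets:
  b0: in=∅ out={a,e,h}
  b1: in={a} out=∅
  b2: in={e,h} out={a}
  b3: in={a} out=∅
  b4: in=∅ out=∅

Conflict graph:
  a↔{e,f,h}
  e↔{a,h}
  f↔{a,h}
  h↔{a,e,f}

N(f) = ["a", "h"]

Answer: ["a", "h"]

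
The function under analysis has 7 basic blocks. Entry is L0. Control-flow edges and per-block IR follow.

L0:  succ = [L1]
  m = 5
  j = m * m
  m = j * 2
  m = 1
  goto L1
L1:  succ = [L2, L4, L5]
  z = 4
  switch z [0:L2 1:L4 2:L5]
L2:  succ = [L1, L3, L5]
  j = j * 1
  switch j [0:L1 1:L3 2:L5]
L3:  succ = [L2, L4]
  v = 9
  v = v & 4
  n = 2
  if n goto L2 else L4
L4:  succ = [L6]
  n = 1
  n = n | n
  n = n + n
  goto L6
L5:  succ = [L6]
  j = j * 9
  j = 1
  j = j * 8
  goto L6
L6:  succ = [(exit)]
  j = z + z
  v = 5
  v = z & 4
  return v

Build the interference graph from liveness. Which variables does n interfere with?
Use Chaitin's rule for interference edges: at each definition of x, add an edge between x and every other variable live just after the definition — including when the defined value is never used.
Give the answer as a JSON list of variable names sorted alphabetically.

Answer: ["j", "z"]

Derivation:
def/use:
  L0: {j,m} / ∅
  L1: {z} / ∅
  L2: {j} / {j}
  L3: {n,v} / ∅
  L4: {n} / ∅
  L5: {j} / {j}
  L6: {j,v} / {z}

Live sets:
  live L0: ∅→{j}
  live L1: {j}→{j,z}
  live L2: {j,z}→{j,z}
  live L3: {j,z}→{j,z}
  live L4: {z}→{z}
  live L5: {j,z}→{z}
  live L6: {z}→∅

Interfere edges:
  j: {m,n,v,z}
  m: {j}
  n: {j,z}
  v: {j,z}
  z: {j,n,v}

N(n) = ["j", "z"]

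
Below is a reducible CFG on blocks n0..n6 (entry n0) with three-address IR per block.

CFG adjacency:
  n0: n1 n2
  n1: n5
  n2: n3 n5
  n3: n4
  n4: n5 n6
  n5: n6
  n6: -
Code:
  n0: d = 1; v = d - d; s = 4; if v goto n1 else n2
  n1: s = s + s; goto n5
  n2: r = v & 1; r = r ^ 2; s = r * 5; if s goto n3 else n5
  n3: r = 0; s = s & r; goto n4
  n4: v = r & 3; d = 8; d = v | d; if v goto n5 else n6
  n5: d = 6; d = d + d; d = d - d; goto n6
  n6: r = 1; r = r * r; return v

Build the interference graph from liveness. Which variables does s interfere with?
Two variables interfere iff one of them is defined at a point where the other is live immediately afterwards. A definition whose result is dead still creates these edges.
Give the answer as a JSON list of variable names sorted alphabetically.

Answer: ["r", "v"]

Analysis:
Per-block:
  n0: {d,s,v} / ∅
  n1: {s} / {s}
  n2: {r,s} / {v}
  n3: {r,s} / {s}
  n4: {d,v} / {r}
  n5: {d} / ∅
  n6: {r} / {v}

Live sets:
  n0 li=∅ lo={s,v}
  n1 li={s,v} lo={v}
  n2 li={v} lo={s,v}
  n3 li={s} lo={r}
  n4 li={r} lo={v}
  n5 li={v} lo={v}
  n6 li={v} lo=∅

Interference:
  d↔{v}
  r↔{s,v}
  s↔{r,v}
  v↔{d,r,s}

N(s) = ["r", "v"]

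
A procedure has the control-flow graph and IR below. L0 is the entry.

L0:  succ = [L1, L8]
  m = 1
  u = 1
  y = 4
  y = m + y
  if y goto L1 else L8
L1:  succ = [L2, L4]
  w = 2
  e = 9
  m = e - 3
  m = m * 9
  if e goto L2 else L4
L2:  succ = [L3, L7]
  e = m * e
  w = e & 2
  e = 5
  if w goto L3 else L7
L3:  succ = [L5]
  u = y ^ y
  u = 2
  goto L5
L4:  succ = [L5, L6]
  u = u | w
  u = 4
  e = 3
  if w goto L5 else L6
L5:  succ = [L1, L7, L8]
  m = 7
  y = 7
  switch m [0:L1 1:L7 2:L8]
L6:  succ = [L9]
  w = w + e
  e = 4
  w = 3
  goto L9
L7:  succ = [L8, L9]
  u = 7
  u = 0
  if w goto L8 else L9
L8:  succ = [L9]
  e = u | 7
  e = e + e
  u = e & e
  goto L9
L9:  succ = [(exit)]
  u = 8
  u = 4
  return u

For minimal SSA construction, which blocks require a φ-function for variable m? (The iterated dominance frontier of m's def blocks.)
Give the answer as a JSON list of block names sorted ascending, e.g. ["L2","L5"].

Answer: ["L1", "L7", "L8", "L9"]

Analysis:
idom tree: L1←L0 L2←L1 L3←L2 L4←L1 L5←L1 L6←L4 L7←L1 L8←L0 L9←L0
Dom at joins:
  L1: preds {L0,L5}: {L0} ∩ {L0,L1,L5} = {L0}; idom=L0
  L5: preds {L3,L4}: {L0,L1,L2,L3} ∩ {L0,L1,L4} = {L0,L1}; idom=L1
  L7: preds {L2,L5}: {L0,L1,L2} ∩ {L0,L1,L5} = {L0,L1}; idom=L1
  L8: preds {L0,L5,L7}: {L0} ∩ {L0,L1,L5} ∩ {L0,L1,L7} = {L0}; idom=L0
  L9: preds {L6,L7,L8}: {L0,L1,L4,L6} ∩ {L0,L1,L7} ∩ {L0,L8} = {L0}; idom=L0

DF derivation:
  join L1 pred L0: · stop@L0
  join L1 pred L5: L5→L1 stop@L0
  join L5 pred L3: L3→L2 stop@L1
  join L5 pred L4: L4 stop@L1
  join L7 pred L2: L2 stop@L1
  join L7 pred L5: L5 stop@L1
  join L8 pred L0: · stop@L0
  join L8 pred L5: L5→L1 stop@L0
  join L8 pred L7: L7→L1 stop@L0
  join L9 pred L6: L6→L4→L1 stop@L0
  join L9 pred L7: L7→L1 stop@L0
  join L9 pred L8: L8 stop@L0
  DF(L0)=∅
  DF(L1)={L1,L8,L9}
  DF(L2)={L5,L7}
  DF(L3)={L5}
  DF(L4)={L5,L9}
  DF(L5)={L1,L7,L8}
  DF(L6)={L9}
  DF(L7)={L8,L9}
  DF(L8)={L9}
  DF(L9)=∅

φ for m: defs {L0,L1,L5}
  DF⁺ = {L1,L7,L8,L9}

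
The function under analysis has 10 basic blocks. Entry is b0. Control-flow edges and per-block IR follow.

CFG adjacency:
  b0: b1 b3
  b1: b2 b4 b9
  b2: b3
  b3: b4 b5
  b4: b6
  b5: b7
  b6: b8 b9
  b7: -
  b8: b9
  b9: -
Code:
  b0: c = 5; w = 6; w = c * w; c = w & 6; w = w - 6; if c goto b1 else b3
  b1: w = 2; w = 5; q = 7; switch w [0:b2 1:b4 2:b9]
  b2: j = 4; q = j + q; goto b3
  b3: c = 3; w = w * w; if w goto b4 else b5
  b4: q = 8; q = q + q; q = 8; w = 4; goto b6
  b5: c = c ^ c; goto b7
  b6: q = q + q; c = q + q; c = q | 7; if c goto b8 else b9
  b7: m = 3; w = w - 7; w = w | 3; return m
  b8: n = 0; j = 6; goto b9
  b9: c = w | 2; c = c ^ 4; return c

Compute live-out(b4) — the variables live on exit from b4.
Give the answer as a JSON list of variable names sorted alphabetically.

Per-block:
  b0: def={c,w} ue=∅
  b1: def={q,w} ue=∅
  b2: def={j,q} ue={q}
  b3: def={c,w} ue={w}
  b4: def={q,w} ue=∅
  b5: def={c} ue={c}
  b6: def={c,q} ue={q}
  b7: def={m,w} ue={w}
  b8: def={j,n} ue=∅
  b9: def={c} ue={w}

Liveness:
  live b0: ∅→{w}
  live b1: ∅→{q,w}
  live b2: {q,w}→{w}
  live b3: {w}→{c,w}
  live b4: ∅→{q,w}
  live b5: {c,w}→{w}
  live b6: {q,w}→{w}
  live b7: {w}→∅
  live b8: {w}→{w}
  live b9: {w}→∅

live-out(b4) = ["q", "w"]

Answer: ["q", "w"]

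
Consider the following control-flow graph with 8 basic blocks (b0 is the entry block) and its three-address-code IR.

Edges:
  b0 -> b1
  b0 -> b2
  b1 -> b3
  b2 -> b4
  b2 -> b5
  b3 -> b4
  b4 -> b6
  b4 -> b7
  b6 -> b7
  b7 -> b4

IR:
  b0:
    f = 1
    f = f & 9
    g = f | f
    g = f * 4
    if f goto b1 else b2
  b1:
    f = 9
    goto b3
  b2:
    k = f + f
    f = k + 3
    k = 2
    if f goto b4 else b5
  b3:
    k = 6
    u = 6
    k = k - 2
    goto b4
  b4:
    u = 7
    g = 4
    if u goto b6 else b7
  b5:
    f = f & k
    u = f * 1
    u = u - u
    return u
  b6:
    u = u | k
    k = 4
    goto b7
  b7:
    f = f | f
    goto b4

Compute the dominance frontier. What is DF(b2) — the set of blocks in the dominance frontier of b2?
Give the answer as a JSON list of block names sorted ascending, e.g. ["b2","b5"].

Answer: ["b4"]

Derivation:
idom tree: b1←b0 b2←b0 b3←b1 b4←b0 b5←b2 b6←b4 b7←b4
Dom∩ at merges:
  b4: preds {b2,b3,b7}: {b0,b2} ∩ {b0,b1,b3} ∩ {b0,b4,b7} = {b0}; idom=b0
  b7: preds {b4,b6}: {b0,b4} ∩ {b0,b4,b6} = {b0,b4}; idom=b4

DF derivation:
  b4←b2: walk b2 to b0
  b4←b3: walk b3→b1 to b0
  b4←b7: walk b7→b4 to b0
  b7←b4: walk · to b4
  b7←b6: walk b6 to b4
  b0: DF=∅
  b1: DF={b4}
  b2: DF={b4}
  b3: DF={b4}
  b4: DF={b4}
  b5: DF=∅
  b6: DF={b7}
  b7: DF={b4}

DF(b2) = ["b4"]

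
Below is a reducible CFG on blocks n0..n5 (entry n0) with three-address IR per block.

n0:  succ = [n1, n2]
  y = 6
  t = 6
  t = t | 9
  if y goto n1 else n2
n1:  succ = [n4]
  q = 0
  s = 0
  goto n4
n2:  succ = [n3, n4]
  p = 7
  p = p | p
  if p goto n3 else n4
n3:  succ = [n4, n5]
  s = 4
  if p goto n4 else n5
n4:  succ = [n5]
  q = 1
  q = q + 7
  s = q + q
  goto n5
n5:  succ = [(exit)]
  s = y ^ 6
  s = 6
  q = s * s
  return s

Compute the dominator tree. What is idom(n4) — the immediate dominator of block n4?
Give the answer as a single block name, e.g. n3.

idom tree: n1←n0 n2←n0 n3←n2 n4←n0 n5←n0
Dom at joins:
  n4: preds {n1,n2,n3}: {n0,n1} ∩ {n0,n2} ∩ {n0,n2,n3} = {n0}; idom=n0
  n5: preds {n3,n4}: {n0,n2,n3} ∩ {n0,n4} = {n0}; idom=n0

idom(n4) = n0

Answer: n0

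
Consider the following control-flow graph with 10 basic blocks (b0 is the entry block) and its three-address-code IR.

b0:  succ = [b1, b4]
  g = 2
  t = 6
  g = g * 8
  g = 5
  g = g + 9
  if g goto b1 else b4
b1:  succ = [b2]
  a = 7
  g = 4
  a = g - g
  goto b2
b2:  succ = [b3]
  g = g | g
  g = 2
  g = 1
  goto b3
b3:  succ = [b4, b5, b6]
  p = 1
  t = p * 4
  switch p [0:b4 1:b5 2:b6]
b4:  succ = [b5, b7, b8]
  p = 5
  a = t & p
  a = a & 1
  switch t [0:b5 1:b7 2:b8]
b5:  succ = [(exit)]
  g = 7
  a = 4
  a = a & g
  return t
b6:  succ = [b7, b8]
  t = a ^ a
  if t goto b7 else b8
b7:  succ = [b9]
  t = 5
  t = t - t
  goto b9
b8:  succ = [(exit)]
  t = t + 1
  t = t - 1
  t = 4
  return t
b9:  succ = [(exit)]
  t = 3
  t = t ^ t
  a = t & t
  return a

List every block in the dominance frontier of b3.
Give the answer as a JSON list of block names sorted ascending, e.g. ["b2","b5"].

Answer: ["b4", "b5", "b7", "b8"]

Analysis:
idom tree: b1←b0 b2←b1 b3←b2 b4←b0 b5←b0 b6←b3 b7←b0 b8←b0 b9←b7
Dom at joins:
  b4: preds {b0,b3}: {b0} ∩ {b0,b1,b2,b3} = {b0}; idom=b0
  b5: preds {b3,b4}: {b0,b1,b2,b3} ∩ {b0,b4} = {b0}; idom=b0
  b7: preds {b4,b6}: {b0,b4} ∩ {b0,b1,b2,b3,b6} = {b0}; idom=b0
  b8: preds {b4,b6}: {b0,b4} ∩ {b0,b1,b2,b3,b6} = {b0}; idom=b0

DF walk-up:
  b4←b0: walk · to b0
  b4←b3: walk b3→b2→b1 to b0
  b5←b3: walk b3→b2→b1 to b0
  b5←b4: walk b4 to b0
  b7←b4: walk b4 to b0
  b7←b6: walk b6→b3→b2→b1 to b0
  b8←b4: walk b4 to b0
  b8←b6: walk b6→b3→b2→b1 to b0
  b0: DF=∅
  b1: DF={b4,b5,b7,b8}
  b2: DF={b4,b5,b7,b8}
  b3: DF={b4,b5,b7,b8}
  b4: DF={b5,b7,b8}
  b5: DF=∅
  b6: DF={b7,b8}
  b7: DF=∅
  b8: DF=∅
  b9: DF=∅

DF(b3) = ["b4", "b5", "b7", "b8"]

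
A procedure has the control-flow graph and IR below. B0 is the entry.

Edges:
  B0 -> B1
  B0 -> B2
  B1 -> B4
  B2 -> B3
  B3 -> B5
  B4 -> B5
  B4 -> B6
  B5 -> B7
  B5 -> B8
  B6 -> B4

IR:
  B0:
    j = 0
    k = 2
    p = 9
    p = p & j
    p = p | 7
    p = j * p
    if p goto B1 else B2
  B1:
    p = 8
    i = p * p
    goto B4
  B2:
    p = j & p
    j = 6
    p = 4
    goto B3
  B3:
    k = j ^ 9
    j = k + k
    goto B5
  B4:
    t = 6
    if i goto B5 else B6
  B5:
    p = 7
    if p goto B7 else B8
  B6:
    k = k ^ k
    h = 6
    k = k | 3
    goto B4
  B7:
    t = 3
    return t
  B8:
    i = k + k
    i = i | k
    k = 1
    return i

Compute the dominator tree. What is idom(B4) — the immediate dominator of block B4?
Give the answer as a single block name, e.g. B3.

idom tree: B1←B0 B2←B0 B3←B2 B4←B1 B5←B0 B6←B4 B7←B5 B8←B5
Dom at joins:
  B4: preds {B1,B6}: {B0,B1} ∩ {B0,B1,B4,B6} = {B0,B1}; idom=B1
  B5: preds {B3,B4}: {B0,B2,B3} ∩ {B0,B1,B4} = {B0}; idom=B0

idom(B4) = B1

Answer: B1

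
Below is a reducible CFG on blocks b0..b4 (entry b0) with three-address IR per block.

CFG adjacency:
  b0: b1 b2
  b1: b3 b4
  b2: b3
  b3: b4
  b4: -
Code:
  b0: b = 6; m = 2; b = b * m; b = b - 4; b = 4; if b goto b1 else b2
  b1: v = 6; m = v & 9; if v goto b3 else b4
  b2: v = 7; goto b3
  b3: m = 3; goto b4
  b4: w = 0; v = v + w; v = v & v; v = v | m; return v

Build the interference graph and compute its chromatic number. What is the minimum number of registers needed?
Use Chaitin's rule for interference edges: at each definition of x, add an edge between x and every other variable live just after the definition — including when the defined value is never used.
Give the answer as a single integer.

Per-block:
  b0: def={b,m} ue=∅
  b1: def={m,v} ue=∅
  b2: def={v} ue=∅
  b3: def={m} ue=∅
  b4: def={v,w} ue={m,v}

Live sets:
  live b0: ∅→∅
  live b1: ∅→{m,v}
  live b2: ∅→{v}
  live b3: {v}→{m,v}
  live b4: {m,v}→∅

Conflict graph:
  b: {m}
  m: {b,v,w}
  v: {m,w}
  w: {m,v}

Colouring:
  clique {m,v,w} ⇒ need ≥ 3
  assign b→R1 m→R0 v→R1 w→R2 — no edge inside a register ⇒ χ ≤ 3
  χ = 3

Answer: 3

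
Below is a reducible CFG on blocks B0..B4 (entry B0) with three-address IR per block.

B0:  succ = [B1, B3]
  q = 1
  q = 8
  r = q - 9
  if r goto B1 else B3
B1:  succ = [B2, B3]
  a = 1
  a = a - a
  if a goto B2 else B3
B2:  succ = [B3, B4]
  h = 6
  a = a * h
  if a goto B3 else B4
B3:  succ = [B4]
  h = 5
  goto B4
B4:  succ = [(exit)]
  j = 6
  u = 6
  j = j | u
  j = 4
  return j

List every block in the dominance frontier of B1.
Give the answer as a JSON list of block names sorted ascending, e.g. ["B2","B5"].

Answer: ["B3", "B4"]

Working:
idom tree: B1←B0 B2←B1 B3←B0 B4←B0
Dom∩ at merges:
  B3: preds {B0,B1,B2}: {B0} ∩ {B0,B1} ∩ {B0,B1,B2} = {B0}; idom=B0
  B4: preds {B2,B3}: {B0,B1,B2} ∩ {B0,B3} = {B0}; idom=B0

Frontier:
  B3←B0: walk · to B0
  B3←B1: walk B1 to B0
  B3←B2: walk B2→B1 to B0
  B4←B2: walk B2→B1 to B0
  B4←B3: walk B3 to B0
  DF(B0)=∅
  DF(B1)={B3,B4}
  DF(B2)={B3,B4}
  DF(B3)={B4}
  DF(B4)=∅

DF(B1) = ["B3", "B4"]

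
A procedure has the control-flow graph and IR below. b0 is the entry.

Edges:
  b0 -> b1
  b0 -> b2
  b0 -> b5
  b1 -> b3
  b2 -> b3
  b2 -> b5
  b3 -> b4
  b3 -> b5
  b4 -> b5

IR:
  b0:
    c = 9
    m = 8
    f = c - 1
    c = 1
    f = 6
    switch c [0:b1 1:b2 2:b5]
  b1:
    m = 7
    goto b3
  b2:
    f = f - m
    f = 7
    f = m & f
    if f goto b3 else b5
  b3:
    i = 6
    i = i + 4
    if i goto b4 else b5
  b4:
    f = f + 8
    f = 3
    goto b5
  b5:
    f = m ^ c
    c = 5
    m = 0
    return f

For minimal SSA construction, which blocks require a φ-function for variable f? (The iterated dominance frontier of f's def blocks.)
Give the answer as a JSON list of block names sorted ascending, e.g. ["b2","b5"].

idom tree: b1←b0 b2←b0 b3←b0 b4←b3 b5←b0
Join-block Dom:
  b3: preds {b1,b2}: {b0,b1} ∩ {b0,b2} = {b0}; idom=b0
  b5: preds {b0,b2,b3,b4}: {b0} ∩ {b0,b2} ∩ {b0,b3} ∩ {b0,b3,b4} = {b0}; idom=b0

Frontier:
  join b3 pred b1: b1 stop@b0
  join b3 pred b2: b2 stop@b0
  join b5 pred b0: · stop@b0
  join b5 pred b2: b2 stop@b0
  join b5 pred b3: b3 stop@b0
  join b5 pred b4: b4→b3 stop@b0
  b0: DF=∅
  b1: DF={b3}
  b2: DF={b3,b5}
  b3: DF={b5}
  b4: DF={b5}
  b5: DF=∅

φ for f: defs {b0,b2,b4,b5}
  DF⁺ = {b3,b5}

Answer: ["b3", "b5"]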